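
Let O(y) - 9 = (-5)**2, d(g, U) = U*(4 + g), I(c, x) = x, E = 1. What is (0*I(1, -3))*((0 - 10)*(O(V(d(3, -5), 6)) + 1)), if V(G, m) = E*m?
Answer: 0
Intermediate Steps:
V(G, m) = m (V(G, m) = 1*m = m)
O(y) = 34 (O(y) = 9 + (-5)**2 = 9 + 25 = 34)
(0*I(1, -3))*((0 - 10)*(O(V(d(3, -5), 6)) + 1)) = (0*(-3))*((0 - 10)*(34 + 1)) = 0*(-10*35) = 0*(-350) = 0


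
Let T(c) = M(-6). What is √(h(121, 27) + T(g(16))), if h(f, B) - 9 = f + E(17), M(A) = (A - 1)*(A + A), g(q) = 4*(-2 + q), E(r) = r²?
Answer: √503 ≈ 22.428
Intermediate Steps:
g(q) = -8 + 4*q
M(A) = 2*A*(-1 + A) (M(A) = (-1 + A)*(2*A) = 2*A*(-1 + A))
T(c) = 84 (T(c) = 2*(-6)*(-1 - 6) = 2*(-6)*(-7) = 84)
h(f, B) = 298 + f (h(f, B) = 9 + (f + 17²) = 9 + (f + 289) = 9 + (289 + f) = 298 + f)
√(h(121, 27) + T(g(16))) = √((298 + 121) + 84) = √(419 + 84) = √503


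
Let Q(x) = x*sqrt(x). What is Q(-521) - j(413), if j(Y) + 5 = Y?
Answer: -408 - 521*I*sqrt(521) ≈ -408.0 - 11892.0*I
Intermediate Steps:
Q(x) = x**(3/2)
j(Y) = -5 + Y
Q(-521) - j(413) = (-521)**(3/2) - (-5 + 413) = -521*I*sqrt(521) - 1*408 = -521*I*sqrt(521) - 408 = -408 - 521*I*sqrt(521)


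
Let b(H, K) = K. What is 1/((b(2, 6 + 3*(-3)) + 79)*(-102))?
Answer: -1/7752 ≈ -0.00012900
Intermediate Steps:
1/((b(2, 6 + 3*(-3)) + 79)*(-102)) = 1/(((6 + 3*(-3)) + 79)*(-102)) = 1/(((6 - 9) + 79)*(-102)) = 1/((-3 + 79)*(-102)) = 1/(76*(-102)) = 1/(-7752) = -1/7752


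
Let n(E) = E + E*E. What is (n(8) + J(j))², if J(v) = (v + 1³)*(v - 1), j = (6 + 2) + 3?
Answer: 36864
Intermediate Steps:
n(E) = E + E²
j = 11 (j = 8 + 3 = 11)
J(v) = (1 + v)*(-1 + v) (J(v) = (v + 1)*(-1 + v) = (1 + v)*(-1 + v))
(n(8) + J(j))² = (8*(1 + 8) + (-1 + 11²))² = (8*9 + (-1 + 121))² = (72 + 120)² = 192² = 36864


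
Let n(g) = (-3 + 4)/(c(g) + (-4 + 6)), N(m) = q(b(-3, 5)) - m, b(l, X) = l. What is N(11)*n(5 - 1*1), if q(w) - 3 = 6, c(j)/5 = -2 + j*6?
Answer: -1/56 ≈ -0.017857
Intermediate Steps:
c(j) = -10 + 30*j (c(j) = 5*(-2 + j*6) = 5*(-2 + 6*j) = -10 + 30*j)
q(w) = 9 (q(w) = 3 + 6 = 9)
N(m) = 9 - m
n(g) = 1/(-8 + 30*g) (n(g) = (-3 + 4)/((-10 + 30*g) + (-4 + 6)) = 1/((-10 + 30*g) + 2) = 1/(-8 + 30*g))
N(11)*n(5 - 1*1) = (9 - 1*11)*(1/(2*(-4 + 15*(5 - 1*1)))) = (9 - 11)*(1/(2*(-4 + 15*(5 - 1)))) = -1/(-4 + 15*4) = -1/(-4 + 60) = -1/56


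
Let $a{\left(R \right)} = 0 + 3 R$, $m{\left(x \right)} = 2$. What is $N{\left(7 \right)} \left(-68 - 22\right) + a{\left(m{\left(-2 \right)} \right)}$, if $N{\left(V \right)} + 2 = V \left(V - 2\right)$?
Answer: $-2964$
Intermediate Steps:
$a{\left(R \right)} = 3 R$
$N{\left(V \right)} = -2 + V \left(-2 + V\right)$ ($N{\left(V \right)} = -2 + V \left(V - 2\right) = -2 + V \left(-2 + V\right)$)
$N{\left(7 \right)} \left(-68 - 22\right) + a{\left(m{\left(-2 \right)} \right)} = \left(-2 + 7^{2} - 14\right) \left(-68 - 22\right) + 3 \cdot 2 = \left(-2 + 49 - 14\right) \left(-90\right) + 6 = 33 \left(-90\right) + 6 = -2970 + 6 = -2964$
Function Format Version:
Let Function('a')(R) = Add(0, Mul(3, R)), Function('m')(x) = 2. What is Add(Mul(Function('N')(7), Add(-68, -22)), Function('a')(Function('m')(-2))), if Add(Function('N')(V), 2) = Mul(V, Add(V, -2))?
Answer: -2964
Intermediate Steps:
Function('a')(R) = Mul(3, R)
Function('N')(V) = Add(-2, Mul(V, Add(-2, V))) (Function('N')(V) = Add(-2, Mul(V, Add(V, -2))) = Add(-2, Mul(V, Add(-2, V))))
Add(Mul(Function('N')(7), Add(-68, -22)), Function('a')(Function('m')(-2))) = Add(Mul(Add(-2, Pow(7, 2), Mul(-2, 7)), Add(-68, -22)), Mul(3, 2)) = Add(Mul(Add(-2, 49, -14), -90), 6) = Add(Mul(33, -90), 6) = Add(-2970, 6) = -2964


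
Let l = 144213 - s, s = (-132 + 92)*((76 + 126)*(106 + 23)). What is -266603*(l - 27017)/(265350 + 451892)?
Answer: -154565222074/358621 ≈ -4.3100e+5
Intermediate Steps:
s = -1042320 (s = -8080*129 = -40*26058 = -1042320)
l = 1186533 (l = 144213 - 1*(-1042320) = 144213 + 1042320 = 1186533)
-266603*(l - 27017)/(265350 + 451892) = -266603*(1186533 - 27017)/(265350 + 451892) = -266603/(717242/1159516) = -266603/(717242*(1/1159516)) = -266603/358621/579758 = -266603*579758/358621 = -154565222074/358621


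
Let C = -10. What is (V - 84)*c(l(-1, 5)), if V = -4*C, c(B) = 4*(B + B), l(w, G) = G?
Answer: -1760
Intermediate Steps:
c(B) = 8*B (c(B) = 4*(2*B) = 8*B)
V = 40 (V = -4*(-10) = 40)
(V - 84)*c(l(-1, 5)) = (40 - 84)*(8*5) = -44*40 = -1760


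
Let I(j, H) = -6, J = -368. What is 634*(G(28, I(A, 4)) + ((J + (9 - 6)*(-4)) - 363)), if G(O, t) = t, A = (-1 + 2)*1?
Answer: -474866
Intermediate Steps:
A = 1 (A = 1*1 = 1)
634*(G(28, I(A, 4)) + ((J + (9 - 6)*(-4)) - 363)) = 634*(-6 + ((-368 + (9 - 6)*(-4)) - 363)) = 634*(-6 + ((-368 + 3*(-4)) - 363)) = 634*(-6 + ((-368 - 12) - 363)) = 634*(-6 + (-380 - 363)) = 634*(-6 - 743) = 634*(-749) = -474866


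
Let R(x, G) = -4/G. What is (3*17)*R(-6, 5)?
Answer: -204/5 ≈ -40.800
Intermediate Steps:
(3*17)*R(-6, 5) = (3*17)*(-4/5) = 51*(-4*⅕) = 51*(-⅘) = -204/5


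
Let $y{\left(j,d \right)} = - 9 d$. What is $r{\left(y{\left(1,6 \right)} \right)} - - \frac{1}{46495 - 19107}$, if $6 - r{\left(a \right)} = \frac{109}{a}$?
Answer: $\frac{5929529}{739476} \approx 8.0186$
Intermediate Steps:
$r{\left(a \right)} = 6 - \frac{109}{a}$
$r{\left(y{\left(1,6 \right)} \right)} - - \frac{1}{46495 - 19107} = \left(6 - \frac{109}{\left(-9\right) 6}\right) - - \frac{1}{46495 - 19107} = \left(6 - \frac{109}{-54}\right) - - \frac{1}{27388} = \left(6 - - \frac{109}{54}\right) - \left(-1\right) \frac{1}{27388} = \left(6 + \frac{109}{54}\right) - - \frac{1}{27388} = \frac{433}{54} + \frac{1}{27388} = \frac{5929529}{739476}$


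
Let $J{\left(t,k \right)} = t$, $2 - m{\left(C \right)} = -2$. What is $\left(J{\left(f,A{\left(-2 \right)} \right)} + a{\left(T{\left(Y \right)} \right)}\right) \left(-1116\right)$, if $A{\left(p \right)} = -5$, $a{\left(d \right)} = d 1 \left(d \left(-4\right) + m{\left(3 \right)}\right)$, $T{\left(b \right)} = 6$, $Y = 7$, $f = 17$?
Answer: $114948$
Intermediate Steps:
$m{\left(C \right)} = 4$ ($m{\left(C \right)} = 2 - -2 = 2 + 2 = 4$)
$a{\left(d \right)} = d \left(4 - 4 d\right)$ ($a{\left(d \right)} = d 1 \left(d \left(-4\right) + 4\right) = d \left(- 4 d + 4\right) = d \left(4 - 4 d\right)$)
$\left(J{\left(f,A{\left(-2 \right)} \right)} + a{\left(T{\left(Y \right)} \right)}\right) \left(-1116\right) = \left(17 + 4 \cdot 6 \left(1 - 6\right)\right) \left(-1116\right) = \left(17 + 4 \cdot 6 \left(-5\right)\right) \left(-1116\right) = \left(17 - 120\right) \left(-1116\right) = \left(-103\right) \left(-1116\right) = 114948$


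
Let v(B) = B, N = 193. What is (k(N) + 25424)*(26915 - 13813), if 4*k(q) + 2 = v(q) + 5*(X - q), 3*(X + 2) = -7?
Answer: 1982994251/6 ≈ 3.3050e+8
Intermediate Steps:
X = -13/3 (X = -2 + (1/3)*(-7) = -2 - 7/3 = -13/3 ≈ -4.3333)
k(q) = -71/12 - q (k(q) = -1/2 + (q + 5*(-13/3 - q))/4 = -1/2 + (q + (-65/3 - 5*q))/4 = -1/2 + (-65/3 - 4*q)/4 = -1/2 + (-65/12 - q) = -71/12 - q)
(k(N) + 25424)*(26915 - 13813) = ((-71/12 - 1*193) + 25424)*(26915 - 13813) = ((-71/12 - 193) + 25424)*13102 = (-2387/12 + 25424)*13102 = (302701/12)*13102 = 1982994251/6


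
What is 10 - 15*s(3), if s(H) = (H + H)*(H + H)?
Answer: -530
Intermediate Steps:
s(H) = 4*H**2 (s(H) = (2*H)*(2*H) = 4*H**2)
10 - 15*s(3) = 10 - 60*3**2 = 10 - 60*9 = 10 - 15*36 = 10 - 540 = -530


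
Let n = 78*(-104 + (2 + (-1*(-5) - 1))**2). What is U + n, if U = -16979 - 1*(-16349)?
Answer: -5934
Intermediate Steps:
U = -630 (U = -16979 + 16349 = -630)
n = -5304 (n = 78*(-104 + (2 + (5 - 1))**2) = 78*(-104 + (2 + 4)**2) = 78*(-104 + 6**2) = 78*(-104 + 36) = 78*(-68) = -5304)
U + n = -630 - 5304 = -5934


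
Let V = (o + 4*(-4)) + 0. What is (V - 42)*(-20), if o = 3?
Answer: 1100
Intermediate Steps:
V = -13 (V = (3 + 4*(-4)) + 0 = (3 - 16) + 0 = -13 + 0 = -13)
(V - 42)*(-20) = (-13 - 42)*(-20) = -55*(-20) = 1100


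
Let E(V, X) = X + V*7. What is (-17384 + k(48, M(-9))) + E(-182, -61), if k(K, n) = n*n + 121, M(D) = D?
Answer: -18517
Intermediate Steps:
E(V, X) = X + 7*V
k(K, n) = 121 + n**2 (k(K, n) = n**2 + 121 = 121 + n**2)
(-17384 + k(48, M(-9))) + E(-182, -61) = (-17384 + (121 + (-9)**2)) + (-61 + 7*(-182)) = (-17384 + (121 + 81)) + (-61 - 1274) = (-17384 + 202) - 1335 = -17182 - 1335 = -18517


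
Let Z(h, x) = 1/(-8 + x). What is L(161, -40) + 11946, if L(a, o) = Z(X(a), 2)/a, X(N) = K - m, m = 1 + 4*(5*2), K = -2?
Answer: 11539835/966 ≈ 11946.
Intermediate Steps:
m = 41 (m = 1 + 4*10 = 1 + 40 = 41)
X(N) = -43 (X(N) = -2 - 1*41 = -2 - 41 = -43)
L(a, o) = -1/(6*a) (L(a, o) = 1/((-8 + 2)*a) = 1/((-6)*a) = -1/(6*a))
L(161, -40) + 11946 = -⅙/161 + 11946 = -⅙*1/161 + 11946 = -1/966 + 11946 = 11539835/966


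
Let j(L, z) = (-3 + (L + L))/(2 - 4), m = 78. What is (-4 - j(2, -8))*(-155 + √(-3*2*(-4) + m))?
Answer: 1085/2 - 7*√102/2 ≈ 507.15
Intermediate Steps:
j(L, z) = 3/2 - L (j(L, z) = (-3 + 2*L)/(-2) = (-3 + 2*L)*(-½) = 3/2 - L)
(-4 - j(2, -8))*(-155 + √(-3*2*(-4) + m)) = (-4 - (3/2 - 1*2))*(-155 + √(-3*2*(-4) + 78)) = (-4 - (3/2 - 2))*(-155 + √(-6*(-4) + 78)) = (-4 - 1*(-½))*(-155 + √(24 + 78)) = (-4 + ½)*(-155 + √102) = -7*(-155 + √102)/2 = 1085/2 - 7*√102/2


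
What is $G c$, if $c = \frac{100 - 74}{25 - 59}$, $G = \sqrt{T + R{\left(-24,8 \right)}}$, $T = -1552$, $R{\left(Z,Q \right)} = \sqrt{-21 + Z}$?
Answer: $- \frac{13 \sqrt{-1552 + 3 i \sqrt{5}}}{17} \approx -0.065106 - 30.126 i$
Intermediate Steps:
$G = \sqrt{-1552 + 3 i \sqrt{5}}$ ($G = \sqrt{-1552 + \sqrt{-21 - 24}} = \sqrt{-1552 + \sqrt{-45}} = \sqrt{-1552 + 3 i \sqrt{5}} \approx 0.08514 + 39.396 i$)
$c = - \frac{13}{17}$ ($c = \frac{26}{-34} = 26 \left(- \frac{1}{34}\right) = - \frac{13}{17} \approx -0.76471$)
$G c = \sqrt{-1552 + 3 i \sqrt{5}} \left(- \frac{13}{17}\right) = - \frac{13 \sqrt{-1552 + 3 i \sqrt{5}}}{17}$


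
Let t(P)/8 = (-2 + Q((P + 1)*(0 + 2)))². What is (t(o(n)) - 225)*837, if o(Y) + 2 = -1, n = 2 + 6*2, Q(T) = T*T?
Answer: 1124091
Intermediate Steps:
Q(T) = T²
n = 14 (n = 2 + 12 = 14)
o(Y) = -3 (o(Y) = -2 - 1 = -3)
t(P) = 8*(-2 + (2 + 2*P)²)² (t(P) = 8*(-2 + ((P + 1)*(0 + 2))²)² = 8*(-2 + ((1 + P)*2)²)² = 8*(-2 + (2 + 2*P)²)²)
(t(o(n)) - 225)*837 = (32*(-1 + 2*(1 - 3)²)² - 225)*837 = (32*(-1 + 2*(-2)²)² - 225)*837 = (32*(-1 + 2*4)² - 225)*837 = (32*(-1 + 8)² - 225)*837 = (32*7² - 225)*837 = (32*49 - 225)*837 = (1568 - 225)*837 = 1343*837 = 1124091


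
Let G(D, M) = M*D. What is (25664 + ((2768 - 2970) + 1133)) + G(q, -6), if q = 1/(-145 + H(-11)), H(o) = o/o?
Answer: 638281/24 ≈ 26595.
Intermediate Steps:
H(o) = 1
q = -1/144 (q = 1/(-145 + 1) = 1/(-144) = -1/144 ≈ -0.0069444)
G(D, M) = D*M
(25664 + ((2768 - 2970) + 1133)) + G(q, -6) = (25664 + ((2768 - 2970) + 1133)) - 1/144*(-6) = (25664 + (-202 + 1133)) + 1/24 = (25664 + 931) + 1/24 = 26595 + 1/24 = 638281/24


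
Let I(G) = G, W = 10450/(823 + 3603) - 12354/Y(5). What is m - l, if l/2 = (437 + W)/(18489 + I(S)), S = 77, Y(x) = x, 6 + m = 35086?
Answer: 3603313614472/102716395 ≈ 35080.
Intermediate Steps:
m = 35080 (m = -6 + 35086 = 35080)
W = -27313277/11065 (W = 10450/(823 + 3603) - 12354/5 = 10450/4426 - 12354*⅕ = 10450*(1/4426) - 12354/5 = 5225/2213 - 12354/5 = -27313277/11065 ≈ -2468.4)
l = -22477872/102716395 (l = 2*((437 - 27313277/11065)/(18489 + 77)) = 2*(-22477872/11065/18566) = 2*(-22477872/11065*1/18566) = 2*(-11238936/102716395) = -22477872/102716395 ≈ -0.21883)
m - l = 35080 - 1*(-22477872/102716395) = 35080 + 22477872/102716395 = 3603313614472/102716395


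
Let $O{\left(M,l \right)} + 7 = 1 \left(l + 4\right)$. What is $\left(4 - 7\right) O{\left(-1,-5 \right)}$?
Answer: $24$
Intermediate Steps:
$O{\left(M,l \right)} = -3 + l$ ($O{\left(M,l \right)} = -7 + 1 \left(l + 4\right) = -7 + 1 \left(4 + l\right) = -7 + \left(4 + l\right) = -3 + l$)
$\left(4 - 7\right) O{\left(-1,-5 \right)} = \left(4 - 7\right) \left(-3 - 5\right) = \left(-3\right) \left(-8\right) = 24$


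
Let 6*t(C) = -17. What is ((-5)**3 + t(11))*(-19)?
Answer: 14573/6 ≈ 2428.8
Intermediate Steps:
t(C) = -17/6 (t(C) = (1/6)*(-17) = -17/6)
((-5)**3 + t(11))*(-19) = ((-5)**3 - 17/6)*(-19) = (-125 - 17/6)*(-19) = -767/6*(-19) = 14573/6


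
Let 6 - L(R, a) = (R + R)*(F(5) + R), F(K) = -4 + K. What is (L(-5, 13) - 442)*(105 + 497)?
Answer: -286552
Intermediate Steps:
L(R, a) = 6 - 2*R*(1 + R) (L(R, a) = 6 - (R + R)*((-4 + 5) + R) = 6 - 2*R*(1 + R))
(L(-5, 13) - 442)*(105 + 497) = ((6 - 2*(-5) - 2*(-5)²) - 442)*(105 + 497) = ((6 + 10 - 2*25) - 442)*602 = ((6 + 10 - 50) - 442)*602 = (-34 - 442)*602 = -476*602 = -286552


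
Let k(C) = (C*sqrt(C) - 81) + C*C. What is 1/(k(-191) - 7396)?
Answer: 29004/848199887 + 191*I*sqrt(191)/848199887 ≈ 3.4195e-5 + 3.1121e-6*I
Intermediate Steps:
k(C) = -81 + C**2 + C**(3/2) (k(C) = (C**(3/2) - 81) + C**2 = (-81 + C**(3/2)) + C**2 = -81 + C**2 + C**(3/2))
1/(k(-191) - 7396) = 1/((-81 + (-191)**2 + (-191)**(3/2)) - 7396) = 1/((-81 + 36481 - 191*I*sqrt(191)) - 7396) = 1/((36400 - 191*I*sqrt(191)) - 7396) = 1/(29004 - 191*I*sqrt(191))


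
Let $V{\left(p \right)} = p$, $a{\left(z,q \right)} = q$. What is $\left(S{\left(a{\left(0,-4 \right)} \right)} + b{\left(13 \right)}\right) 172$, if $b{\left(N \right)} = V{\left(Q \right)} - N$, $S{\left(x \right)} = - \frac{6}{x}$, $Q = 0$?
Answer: $-1978$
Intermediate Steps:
$b{\left(N \right)} = - N$ ($b{\left(N \right)} = 0 - N = - N$)
$\left(S{\left(a{\left(0,-4 \right)} \right)} + b{\left(13 \right)}\right) 172 = \left(- \frac{6}{-4} - 13\right) 172 = \left(\left(-6\right) \left(- \frac{1}{4}\right) - 13\right) 172 = \left(\frac{3}{2} - 13\right) 172 = \left(- \frac{23}{2}\right) 172 = -1978$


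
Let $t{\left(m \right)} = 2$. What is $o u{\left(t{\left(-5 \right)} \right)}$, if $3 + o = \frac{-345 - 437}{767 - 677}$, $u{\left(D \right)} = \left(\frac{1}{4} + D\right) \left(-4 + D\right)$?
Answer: $\frac{263}{5} \approx 52.6$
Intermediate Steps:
$u{\left(D \right)} = \left(-4 + D\right) \left(\frac{1}{4} + D\right)$ ($u{\left(D \right)} = \left(\frac{1}{4} + D\right) \left(-4 + D\right) = \left(-4 + D\right) \left(\frac{1}{4} + D\right)$)
$o = - \frac{526}{45}$ ($o = -3 + \frac{-345 - 437}{767 - 677} = -3 - \frac{782}{90} = -3 - \frac{391}{45} = - \frac{526}{45} \approx -11.689$)
$o u{\left(t{\left(-5 \right)} \right)} = - \frac{526 \left(-1 + 2^{2} - \frac{15}{2}\right)}{45} = - \frac{526 \left(-1 + 4 - \frac{15}{2}\right)}{45} = \left(- \frac{526}{45}\right) \left(- \frac{9}{2}\right) = \frac{263}{5}$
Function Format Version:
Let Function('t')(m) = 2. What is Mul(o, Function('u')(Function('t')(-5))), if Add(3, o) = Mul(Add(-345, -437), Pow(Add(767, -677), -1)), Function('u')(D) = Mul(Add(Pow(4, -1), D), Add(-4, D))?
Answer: Rational(263, 5) ≈ 52.600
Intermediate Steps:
Function('u')(D) = Mul(Add(-4, D), Add(Rational(1, 4), D)) (Function('u')(D) = Mul(Add(Rational(1, 4), D), Add(-4, D)) = Mul(Add(-4, D), Add(Rational(1, 4), D)))
o = Rational(-526, 45) (o = Add(-3, Mul(Add(-345, -437), Pow(Add(767, -677), -1))) = Add(-3, Mul(-782, Pow(90, -1))) = Add(-3, Mul(-782, Rational(1, 90))) = Add(-3, Rational(-391, 45)) = Rational(-526, 45) ≈ -11.689)
Mul(o, Function('u')(Function('t')(-5))) = Mul(Rational(-526, 45), Add(-1, Pow(2, 2), Mul(Rational(-15, 4), 2))) = Mul(Rational(-526, 45), Add(-1, 4, Rational(-15, 2))) = Mul(Rational(-526, 45), Rational(-9, 2)) = Rational(263, 5)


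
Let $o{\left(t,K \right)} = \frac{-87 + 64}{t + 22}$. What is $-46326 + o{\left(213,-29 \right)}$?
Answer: $- \frac{10886633}{235} \approx -46326.0$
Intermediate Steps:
$o{\left(t,K \right)} = - \frac{23}{22 + t}$
$-46326 + o{\left(213,-29 \right)} = -46326 - \frac{23}{22 + 213} = -46326 - \frac{23}{235} = - \frac{10886633}{235}$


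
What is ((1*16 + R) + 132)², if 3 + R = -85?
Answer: 3600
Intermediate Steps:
R = -88 (R = -3 - 85 = -88)
((1*16 + R) + 132)² = ((1*16 - 88) + 132)² = ((16 - 88) + 132)² = (-72 + 132)² = 60² = 3600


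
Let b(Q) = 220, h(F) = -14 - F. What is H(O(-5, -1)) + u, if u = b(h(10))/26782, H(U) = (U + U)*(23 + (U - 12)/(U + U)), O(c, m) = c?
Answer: -3307467/13391 ≈ -246.99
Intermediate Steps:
H(U) = 2*U*(23 + (-12 + U)/(2*U)) (H(U) = (2*U)*(23 + (-12 + U)/((2*U))) = (2*U)*(23 + (-12 + U)*(1/(2*U))) = (2*U)*(23 + (-12 + U)/(2*U)) = 2*U*(23 + (-12 + U)/(2*U)))
u = 110/13391 (u = 220/26782 = 220*(1/26782) = 110/13391 ≈ 0.0082145)
H(O(-5, -1)) + u = (-12 + 47*(-5)) + 110/13391 = (-12 - 235) + 110/13391 = -247 + 110/13391 = -3307467/13391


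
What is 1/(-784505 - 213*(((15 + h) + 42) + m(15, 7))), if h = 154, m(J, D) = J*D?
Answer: -1/851813 ≈ -1.1740e-6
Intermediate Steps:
m(J, D) = D*J
1/(-784505 - 213*(((15 + h) + 42) + m(15, 7))) = 1/(-784505 - 213*(((15 + 154) + 42) + 7*15)) = 1/(-784505 - 213*((169 + 42) + 105)) = 1/(-784505 - 213*(211 + 105)) = 1/(-784505 - 213*316) = 1/(-784505 - 67308) = 1/(-851813) = -1/851813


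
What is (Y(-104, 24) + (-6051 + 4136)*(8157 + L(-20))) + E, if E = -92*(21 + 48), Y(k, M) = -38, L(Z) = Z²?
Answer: -16393041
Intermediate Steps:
E = -6348 (E = -92*69 = -6348)
(Y(-104, 24) + (-6051 + 4136)*(8157 + L(-20))) + E = (-38 + (-6051 + 4136)*(8157 + (-20)²)) - 6348 = (-38 - 1915*(8157 + 400)) - 6348 = (-38 - 1915*8557) - 6348 = (-38 - 16386655) - 6348 = -16386693 - 6348 = -16393041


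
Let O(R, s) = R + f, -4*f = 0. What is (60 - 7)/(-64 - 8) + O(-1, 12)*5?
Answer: -413/72 ≈ -5.7361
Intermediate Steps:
f = 0 (f = -¼*0 = 0)
O(R, s) = R (O(R, s) = R + 0 = R)
(60 - 7)/(-64 - 8) + O(-1, 12)*5 = (60 - 7)/(-64 - 8) - 1*5 = 53/(-72) - 5 = 53*(-1/72) - 5 = -53/72 - 5 = -413/72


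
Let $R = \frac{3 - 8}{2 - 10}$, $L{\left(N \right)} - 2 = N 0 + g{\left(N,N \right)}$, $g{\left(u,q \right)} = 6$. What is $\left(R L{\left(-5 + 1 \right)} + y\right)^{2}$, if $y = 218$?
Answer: $49729$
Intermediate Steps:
$L{\left(N \right)} = 8$ ($L{\left(N \right)} = 2 + \left(N 0 + 6\right) = 2 + \left(0 + 6\right) = 2 + 6 = 8$)
$R = \frac{5}{8}$ ($R = - \frac{5}{-8} = \left(-5\right) \left(- \frac{1}{8}\right) = \frac{5}{8} \approx 0.625$)
$\left(R L{\left(-5 + 1 \right)} + y\right)^{2} = \left(\frac{5}{8} \cdot 8 + 218\right)^{2} = \left(5 + 218\right)^{2} = 223^{2} = 49729$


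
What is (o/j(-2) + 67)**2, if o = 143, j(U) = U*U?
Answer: 168921/16 ≈ 10558.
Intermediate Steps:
j(U) = U**2
(o/j(-2) + 67)**2 = (143/((-2)**2) + 67)**2 = (143/4 + 67)**2 = (411/4)**2 = 168921/16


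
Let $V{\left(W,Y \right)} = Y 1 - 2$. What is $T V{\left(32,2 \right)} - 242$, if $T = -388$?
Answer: $-242$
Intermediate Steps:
$V{\left(W,Y \right)} = -2 + Y$ ($V{\left(W,Y \right)} = Y - 2 = -2 + Y$)
$T V{\left(32,2 \right)} - 242 = - 388 \left(-2 + 2\right) - 242 = \left(-388\right) 0 - 242 = 0 - 242 = -242$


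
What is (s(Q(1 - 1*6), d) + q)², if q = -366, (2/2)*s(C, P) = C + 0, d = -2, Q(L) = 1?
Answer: 133225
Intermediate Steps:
s(C, P) = C (s(C, P) = C + 0 = C)
(s(Q(1 - 1*6), d) + q)² = (1 - 366)² = (-365)² = 133225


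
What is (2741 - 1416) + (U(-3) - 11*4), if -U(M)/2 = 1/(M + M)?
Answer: 3844/3 ≈ 1281.3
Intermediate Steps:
U(M) = -1/M (U(M) = -2/(M + M) = -2*1/(2*M) = -1/M)
(2741 - 1416) + (U(-3) - 11*4) = (2741 - 1416) + (-1/(-3) - 11*4) = 1325 + (-1*(-⅓) - 44) = 1325 + (⅓ - 44) = 1325 - 131/3 = 3844/3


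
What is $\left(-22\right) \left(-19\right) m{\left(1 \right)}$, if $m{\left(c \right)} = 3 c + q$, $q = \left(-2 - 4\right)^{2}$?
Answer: $16302$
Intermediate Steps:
$q = 36$ ($q = \left(-6\right)^{2} = 36$)
$m{\left(c \right)} = 36 + 3 c$ ($m{\left(c \right)} = 3 c + 36 = 36 + 3 c$)
$\left(-22\right) \left(-19\right) m{\left(1 \right)} = \left(-22\right) \left(-19\right) \left(36 + 3 \cdot 1\right) = 418 \left(36 + 3\right) = 418 \cdot 39 = 16302$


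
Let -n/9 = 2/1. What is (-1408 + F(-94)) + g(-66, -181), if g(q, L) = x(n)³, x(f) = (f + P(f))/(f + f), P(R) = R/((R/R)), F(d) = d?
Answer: -1501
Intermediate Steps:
P(R) = R (P(R) = R/1 = R*1 = R)
n = -18 (n = -18/1 = -18 ≈ -18.000)
x(f) = 1 (x(f) = (f + f)/(f + f) = (2*f)/((2*f)) = (2*f)*(1/(2*f)) = 1)
g(q, L) = 1 (g(q, L) = 1³ = 1)
(-1408 + F(-94)) + g(-66, -181) = (-1408 - 94) + 1 = -1502 + 1 = -1501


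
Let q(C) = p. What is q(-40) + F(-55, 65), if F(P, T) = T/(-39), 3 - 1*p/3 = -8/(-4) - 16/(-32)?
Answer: -⅙ ≈ -0.16667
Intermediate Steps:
p = 3/2 (p = 9 - 3*(-8/(-4) - 16/(-32)) = 9 - 3*(-8*(-¼) - 16*(-1/32)) = 9 - 3*(2 + ½) = 9 - 3*5/2 = 9 - 15/2 = 3/2 ≈ 1.5000)
q(C) = 3/2
F(P, T) = -T/39 (F(P, T) = T*(-1/39) = -T/39)
q(-40) + F(-55, 65) = 3/2 - 1/39*65 = 3/2 - 5/3 = -⅙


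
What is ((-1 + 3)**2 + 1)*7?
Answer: 35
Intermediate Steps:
((-1 + 3)**2 + 1)*7 = (2**2 + 1)*7 = (4 + 1)*7 = 5*7 = 35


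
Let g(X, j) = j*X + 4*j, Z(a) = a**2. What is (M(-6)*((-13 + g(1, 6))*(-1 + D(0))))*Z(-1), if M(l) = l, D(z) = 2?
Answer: -102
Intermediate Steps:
g(X, j) = 4*j + X*j (g(X, j) = X*j + 4*j = 4*j + X*j)
(M(-6)*((-13 + g(1, 6))*(-1 + D(0))))*Z(-1) = -6*(-13 + 6*(4 + 1))*(-1 + 2)*(-1)**2 = -6*(-13 + 6*5)*1 = -6*(-13 + 30)*1 = -102*1 = -102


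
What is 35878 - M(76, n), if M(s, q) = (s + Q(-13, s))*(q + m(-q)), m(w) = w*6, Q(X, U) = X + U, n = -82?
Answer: -21112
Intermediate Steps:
Q(X, U) = U + X
m(w) = 6*w
M(s, q) = -5*q*(-13 + 2*s) (M(s, q) = (s + (s - 13))*(q + 6*(-q)) = (s + (-13 + s))*(q - 6*q) = (-13 + 2*s)*(-5*q) = -5*q*(-13 + 2*s))
35878 - M(76, n) = 35878 - 5*(-82)*(13 - 2*76) = 35878 - 5*(-82)*(13 - 152) = 35878 - 5*(-82)*(-139) = 35878 - 1*56990 = 35878 - 56990 = -21112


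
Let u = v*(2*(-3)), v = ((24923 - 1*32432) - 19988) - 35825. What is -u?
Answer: -379932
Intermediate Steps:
v = -63322 (v = ((24923 - 32432) - 19988) - 35825 = (-7509 - 19988) - 35825 = -27497 - 35825 = -63322)
u = 379932 (u = -126644*(-3) = -63322*(-6) = 379932)
-u = -1*379932 = -379932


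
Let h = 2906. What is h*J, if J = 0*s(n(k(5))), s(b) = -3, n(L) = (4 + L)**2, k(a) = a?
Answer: 0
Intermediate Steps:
J = 0 (J = 0*(-3) = 0)
h*J = 2906*0 = 0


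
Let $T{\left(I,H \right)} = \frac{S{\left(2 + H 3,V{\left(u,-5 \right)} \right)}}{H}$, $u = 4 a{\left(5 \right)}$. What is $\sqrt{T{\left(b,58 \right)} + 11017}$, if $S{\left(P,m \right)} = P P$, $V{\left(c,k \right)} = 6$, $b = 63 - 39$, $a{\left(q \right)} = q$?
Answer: $\frac{\sqrt{9714449}}{29} \approx 107.48$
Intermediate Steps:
$u = 20$ ($u = 4 \cdot 5 = 20$)
$b = 24$
$S{\left(P,m \right)} = P^{2}$
$T{\left(I,H \right)} = \frac{\left(2 + 3 H\right)^{2}}{H}$ ($T{\left(I,H \right)} = \frac{\left(2 + H 3\right)^{2}}{H} = \frac{\left(2 + 3 H\right)^{2}}{H}$)
$\sqrt{T{\left(b,58 \right)} + 11017} = \sqrt{\frac{\left(2 + 3 \cdot 58\right)^{2}}{58} + 11017} = \sqrt{\frac{\left(2 + 174\right)^{2}}{58} + 11017} = \sqrt{\frac{176^{2}}{58} + 11017} = \sqrt{\frac{1}{58} \cdot 30976 + 11017} = \sqrt{\frac{15488}{29} + 11017} = \sqrt{\frac{334981}{29}} = \frac{\sqrt{9714449}}{29}$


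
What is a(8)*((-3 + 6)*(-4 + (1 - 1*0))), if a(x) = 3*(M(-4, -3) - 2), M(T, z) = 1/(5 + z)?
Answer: 81/2 ≈ 40.500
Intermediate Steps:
a(x) = -9/2 (a(x) = 3*(1/(5 - 3) - 2) = 3*(1/2 - 2) = 3*(-3/2) = -9/2)
a(8)*((-3 + 6)*(-4 + (1 - 1*0))) = -9*(-3 + 6)*(-4 + (1 - 1*0))/2 = -27*(-4 + (1 + 0))/2 = -27*(-4 + 1)/2 = -27*(-3)/2 = -9/2*(-9) = 81/2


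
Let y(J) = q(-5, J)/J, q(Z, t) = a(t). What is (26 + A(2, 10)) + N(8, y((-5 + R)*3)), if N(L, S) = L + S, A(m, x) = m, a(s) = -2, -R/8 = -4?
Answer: 2914/81 ≈ 35.975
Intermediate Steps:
R = 32 (R = -8*(-4) = 32)
q(Z, t) = -2
y(J) = -2/J
(26 + A(2, 10)) + N(8, y((-5 + R)*3)) = (26 + 2) + (8 - 2*1/(3*(-5 + 32))) = 28 + (8 - 2/(27*3)) = 28 + (8 - 2/81) = 28 + 646/81 = 2914/81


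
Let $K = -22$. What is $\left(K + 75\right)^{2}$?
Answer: $2809$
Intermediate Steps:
$\left(K + 75\right)^{2} = \left(-22 + 75\right)^{2} = 53^{2} = 2809$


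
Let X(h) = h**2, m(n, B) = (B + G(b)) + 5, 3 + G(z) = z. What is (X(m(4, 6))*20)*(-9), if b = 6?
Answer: -35280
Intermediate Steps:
G(z) = -3 + z
m(n, B) = 8 + B (m(n, B) = (B + (-3 + 6)) + 5 = (B + 3) + 5 = (3 + B) + 5 = 8 + B)
(X(m(4, 6))*20)*(-9) = ((8 + 6)**2*20)*(-9) = (14**2*20)*(-9) = (196*20)*(-9) = 3920*(-9) = -35280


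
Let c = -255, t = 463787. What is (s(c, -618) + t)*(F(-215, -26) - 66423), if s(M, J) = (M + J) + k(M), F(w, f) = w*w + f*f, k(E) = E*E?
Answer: -10306425158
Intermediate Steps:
k(E) = E²
F(w, f) = f² + w² (F(w, f) = w² + f² = f² + w²)
s(M, J) = J + M + M² (s(M, J) = (M + J) + M² = (J + M) + M² = J + M + M²)
(s(c, -618) + t)*(F(-215, -26) - 66423) = ((-618 - 255 + (-255)²) + 463787)*(((-26)² + (-215)²) - 66423) = ((-618 - 255 + 65025) + 463787)*((676 + 46225) - 66423) = (64152 + 463787)*(46901 - 66423) = 527939*(-19522) = -10306425158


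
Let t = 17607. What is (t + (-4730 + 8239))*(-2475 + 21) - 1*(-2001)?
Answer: -51816663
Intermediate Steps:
(t + (-4730 + 8239))*(-2475 + 21) - 1*(-2001) = (17607 + (-4730 + 8239))*(-2475 + 21) - 1*(-2001) = (17607 + 3509)*(-2454) + 2001 = 21116*(-2454) + 2001 = -51818664 + 2001 = -51816663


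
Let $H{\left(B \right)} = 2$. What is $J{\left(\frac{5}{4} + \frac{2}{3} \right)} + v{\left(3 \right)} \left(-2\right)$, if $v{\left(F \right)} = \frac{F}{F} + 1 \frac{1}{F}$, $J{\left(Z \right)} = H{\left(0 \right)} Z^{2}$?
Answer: $\frac{337}{72} \approx 4.6806$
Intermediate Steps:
$J{\left(Z \right)} = 2 Z^{2}$
$v{\left(F \right)} = 1 + \frac{1}{F}$
$J{\left(\frac{5}{4} + \frac{2}{3} \right)} + v{\left(3 \right)} \left(-2\right) = 2 \left(\frac{5}{4} + \frac{2}{3}\right)^{2} + \frac{1 + 3}{3} \left(-2\right) = 2 \left(5 \cdot \frac{1}{4} + 2 \cdot \frac{1}{3}\right)^{2} + \frac{1}{3} \cdot 4 \left(-2\right) = 2 \left(\frac{5}{4} + \frac{2}{3}\right)^{2} + \frac{4}{3} \left(-2\right) = 2 \left(\frac{23}{12}\right)^{2} - \frac{8}{3} = 2 \cdot \frac{529}{144} - \frac{8}{3} = \frac{529}{72} - \frac{8}{3} = \frac{337}{72}$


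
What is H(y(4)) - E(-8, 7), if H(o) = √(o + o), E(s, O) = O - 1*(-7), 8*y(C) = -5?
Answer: -14 + I*√5/2 ≈ -14.0 + 1.118*I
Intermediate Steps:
y(C) = -5/8 (y(C) = (⅛)*(-5) = -5/8)
E(s, O) = 7 + O (E(s, O) = O + 7 = 7 + O)
H(o) = √2*√o (H(o) = √(2*o) = √2*√o)
H(y(4)) - E(-8, 7) = √2*√(-5/8) - (7 + 7) = √2*(I*√10/4) - 1*14 = I*√5/2 - 14 = -14 + I*√5/2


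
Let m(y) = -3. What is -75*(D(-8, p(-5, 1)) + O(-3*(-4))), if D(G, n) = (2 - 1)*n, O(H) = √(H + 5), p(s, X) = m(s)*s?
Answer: -1125 - 75*√17 ≈ -1434.2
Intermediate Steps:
p(s, X) = -3*s
O(H) = √(5 + H)
D(G, n) = n (D(G, n) = 1*n = n)
-75*(D(-8, p(-5, 1)) + O(-3*(-4))) = -75*(-3*(-5) + √(5 - 3*(-4))) = -75*(15 + √(5 + 12)) = -75*(15 + √17) = -1125 - 75*√17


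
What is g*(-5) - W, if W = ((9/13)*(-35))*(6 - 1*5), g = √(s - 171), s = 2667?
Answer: 315/13 - 40*√39 ≈ -225.57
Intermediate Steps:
g = 8*√39 (g = √(2667 - 171) = √2496 = 8*√39 ≈ 49.960)
W = -315/13 (W = ((9*(1/13))*(-35))*(6 - 5) = ((9/13)*(-35))*1 = -315/13*1 = -315/13 ≈ -24.231)
g*(-5) - W = (8*√39)*(-5) - 1*(-315/13) = -40*√39 + 315/13 = 315/13 - 40*√39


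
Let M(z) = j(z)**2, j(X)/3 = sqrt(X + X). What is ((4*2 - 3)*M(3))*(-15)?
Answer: -4050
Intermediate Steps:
j(X) = 3*sqrt(2)*sqrt(X) (j(X) = 3*sqrt(X + X) = 3*sqrt(2*X) = 3*(sqrt(2)*sqrt(X)) = 3*sqrt(2)*sqrt(X))
M(z) = 18*z (M(z) = (3*sqrt(2)*sqrt(z))**2 = 18*z)
((4*2 - 3)*M(3))*(-15) = ((4*2 - 3)*(18*3))*(-15) = ((8 - 3)*54)*(-15) = (5*54)*(-15) = 270*(-15) = -4050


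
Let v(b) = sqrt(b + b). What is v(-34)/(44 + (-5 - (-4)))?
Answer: 2*I*sqrt(17)/43 ≈ 0.19177*I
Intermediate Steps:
v(b) = sqrt(2)*sqrt(b) (v(b) = sqrt(2*b) = sqrt(2)*sqrt(b))
v(-34)/(44 + (-5 - (-4))) = (sqrt(2)*sqrt(-34))/(44 + (-5 - (-4))) = (sqrt(2)*(I*sqrt(34)))/(44 + (-5 - 1*(-4))) = (2*I*sqrt(17))/(44 + (-5 + 4)) = (2*I*sqrt(17))/(44 - 1) = (2*I*sqrt(17))/43 = 2*I*sqrt(17)/43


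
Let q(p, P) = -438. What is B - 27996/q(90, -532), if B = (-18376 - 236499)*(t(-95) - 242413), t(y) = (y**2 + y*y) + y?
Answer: 4176237495416/73 ≈ 5.7209e+10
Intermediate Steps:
t(y) = y + 2*y**2 (t(y) = (y**2 + y**2) + y = 2*y**2 + y = y + 2*y**2)
B = 57208732750 (B = (-18376 - 236499)*(-95*(1 + 2*(-95)) - 242413) = -254875*(-95*(1 - 190) - 242413) = -254875*(-95*(-189) - 242413) = -254875*(17955 - 242413) = -254875*(-224458) = 57208732750)
B - 27996/q(90, -532) = 57208732750 - 27996/(-438) = 57208732750 - 27996*(-1/438) = 57208732750 + 4666/73 = 4176237495416/73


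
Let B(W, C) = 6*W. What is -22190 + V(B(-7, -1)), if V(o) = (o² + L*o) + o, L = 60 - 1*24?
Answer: -21980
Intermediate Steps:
L = 36 (L = 60 - 24 = 36)
V(o) = o² + 37*o (V(o) = (o² + 36*o) + o = o² + 37*o)
-22190 + V(B(-7, -1)) = -22190 + (6*(-7))*(37 + 6*(-7)) = -22190 - 42*(37 - 42) = -22190 - 42*(-5) = -22190 + 210 = -21980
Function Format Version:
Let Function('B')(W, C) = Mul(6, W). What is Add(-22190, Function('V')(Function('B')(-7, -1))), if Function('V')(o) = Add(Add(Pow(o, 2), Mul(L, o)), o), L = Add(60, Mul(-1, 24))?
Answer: -21980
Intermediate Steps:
L = 36 (L = Add(60, -24) = 36)
Function('V')(o) = Add(Pow(o, 2), Mul(37, o)) (Function('V')(o) = Add(Add(Pow(o, 2), Mul(36, o)), o) = Add(Pow(o, 2), Mul(37, o)))
Add(-22190, Function('V')(Function('B')(-7, -1))) = Add(-22190, Mul(Mul(6, -7), Add(37, Mul(6, -7)))) = Add(-22190, Mul(-42, Add(37, -42))) = Add(-22190, Mul(-42, -5)) = Add(-22190, 210) = -21980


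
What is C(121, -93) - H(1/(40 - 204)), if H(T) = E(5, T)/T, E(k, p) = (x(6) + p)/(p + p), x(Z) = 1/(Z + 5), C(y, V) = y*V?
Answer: -136329/11 ≈ -12394.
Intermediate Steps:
C(y, V) = V*y
x(Z) = 1/(5 + Z)
E(k, p) = (1/11 + p)/(2*p) (E(k, p) = (1/(5 + 6) + p)/(p + p) = (1/11 + p)/((2*p)) = (1/11 + p)*(1/(2*p)) = (1/11 + p)/(2*p))
H(T) = (1 + 11*T)/(22*T**2) (H(T) = ((1 + 11*T)/(22*T))/T = (1 + 11*T)/(22*T**2))
C(121, -93) - H(1/(40 - 204)) = -93*121 - (1 + 11/(40 - 204))/(22*(1/(40 - 204))**2) = -11253 - (1 + 11/(-164))/(22*(1/(-164))**2) = -11253 - (1 + 11*(-1/164))/(22*(-1/164)**2) = -11253 - 26896*(1 - 11/164)/22 = -11253 - 26896*153/(22*164) = -11253 - 1*12546/11 = -11253 - 12546/11 = -136329/11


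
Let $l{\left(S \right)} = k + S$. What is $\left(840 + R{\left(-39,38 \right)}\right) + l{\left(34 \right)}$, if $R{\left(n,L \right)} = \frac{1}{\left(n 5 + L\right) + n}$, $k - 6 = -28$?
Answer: $\frac{166991}{196} \approx 852.0$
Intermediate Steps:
$k = -22$ ($k = 6 - 28 = -22$)
$R{\left(n,L \right)} = \frac{1}{L + 6 n}$ ($R{\left(n,L \right)} = \frac{1}{\left(5 n + L\right) + n} = \frac{1}{\left(L + 5 n\right) + n} = \frac{1}{L + 6 n}$)
$l{\left(S \right)} = -22 + S$
$\left(840 + R{\left(-39,38 \right)}\right) + l{\left(34 \right)} = \left(840 + \frac{1}{38 + 6 \left(-39\right)}\right) + \left(-22 + 34\right) = \left(840 + \frac{1}{38 - 234}\right) + 12 = \left(840 + \frac{1}{-196}\right) + 12 = \left(840 - \frac{1}{196}\right) + 12 = \frac{164639}{196} + 12 = \frac{166991}{196}$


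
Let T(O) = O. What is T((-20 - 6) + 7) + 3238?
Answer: 3219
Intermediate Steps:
T((-20 - 6) + 7) + 3238 = ((-20 - 6) + 7) + 3238 = (-26 + 7) + 3238 = -19 + 3238 = 3219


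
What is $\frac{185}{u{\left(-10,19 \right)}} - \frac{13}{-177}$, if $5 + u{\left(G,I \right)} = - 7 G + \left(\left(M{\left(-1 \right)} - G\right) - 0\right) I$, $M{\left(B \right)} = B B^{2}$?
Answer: $\frac{607}{708} \approx 0.85734$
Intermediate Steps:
$M{\left(B \right)} = B^{3}$
$u{\left(G,I \right)} = -5 - 7 G + I \left(-1 - G\right)$ ($u{\left(G,I \right)} = -5 - \left(7 G - \left(\left(\left(-1\right)^{3} - G\right) - 0\right) I\right) = -5 - \left(7 G - \left(\left(-1 - G\right) + 0\right) I\right) = -5 - \left(7 G - \left(-1 - G\right) I\right) = -5 - \left(7 G - I \left(-1 - G\right)\right) = -5 - 7 G + I \left(-1 - G\right)$)
$\frac{185}{u{\left(-10,19 \right)}} - \frac{13}{-177} = \frac{185}{-5 - 19 - -70 - \left(-10\right) 19} - \frac{13}{-177} = \frac{185}{-5 - 19 + 70 + 190} - - \frac{13}{177} = \frac{185}{236} + \frac{13}{177} = \frac{607}{708}$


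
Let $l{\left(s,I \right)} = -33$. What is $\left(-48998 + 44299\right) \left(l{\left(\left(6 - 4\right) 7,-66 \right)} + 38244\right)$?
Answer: $-179553489$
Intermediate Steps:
$\left(-48998 + 44299\right) \left(l{\left(\left(6 - 4\right) 7,-66 \right)} + 38244\right) = \left(-48998 + 44299\right) \left(-33 + 38244\right) = \left(-4699\right) 38211 = -179553489$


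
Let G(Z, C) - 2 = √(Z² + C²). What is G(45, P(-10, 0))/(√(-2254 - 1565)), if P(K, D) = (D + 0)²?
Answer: -47*I*√3819/3819 ≈ -0.76054*I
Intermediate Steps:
P(K, D) = D²
G(Z, C) = 2 + √(C² + Z²) (G(Z, C) = 2 + √(Z² + C²) = 2 + √(C² + Z²))
G(45, P(-10, 0))/(√(-2254 - 1565)) = (2 + √((0²)² + 45²))/(√(-2254 - 1565)) = (2 + √(0² + 2025))/(√(-3819)) = (2 + √(0 + 2025))/((I*√3819)) = (2 + √2025)*(-I*√3819/3819) = (2 + 45)*(-I*√3819/3819) = 47*(-I*√3819/3819) = -47*I*√3819/3819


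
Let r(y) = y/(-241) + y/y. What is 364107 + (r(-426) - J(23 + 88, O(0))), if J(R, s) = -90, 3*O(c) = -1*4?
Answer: 87772144/241 ≈ 3.6420e+5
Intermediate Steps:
r(y) = 1 - y/241 (r(y) = y*(-1/241) + 1 = -y/241 + 1 = 1 - y/241)
O(c) = -4/3 (O(c) = (-1*4)/3 = (⅓)*(-4) = -4/3)
364107 + (r(-426) - J(23 + 88, O(0))) = 364107 + ((1 - 1/241*(-426)) - 1*(-90)) = 364107 + ((1 + 426/241) + 90) = 364107 + (667/241 + 90) = 364107 + 22357/241 = 87772144/241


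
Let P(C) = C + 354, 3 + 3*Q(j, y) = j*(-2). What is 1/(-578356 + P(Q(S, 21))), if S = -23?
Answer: -3/1733963 ≈ -1.7301e-6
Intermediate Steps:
Q(j, y) = -1 - 2*j/3 (Q(j, y) = -1 + (j*(-2))/3 = -1 + (-2*j)/3 = -1 - 2*j/3)
P(C) = 354 + C
1/(-578356 + P(Q(S, 21))) = 1/(-578356 + (354 + (-1 - ⅔*(-23)))) = 1/(-578356 + (354 + (-1 + 46/3))) = 1/(-578356 + (354 + 43/3)) = 1/(-578356 + 1105/3) = 1/(-1733963/3) = -3/1733963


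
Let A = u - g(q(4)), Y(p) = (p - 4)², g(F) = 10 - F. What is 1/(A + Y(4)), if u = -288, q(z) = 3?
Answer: -1/295 ≈ -0.0033898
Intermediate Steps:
Y(p) = (-4 + p)²
A = -295 (A = -288 - (10 - 1*3) = -288 - (10 - 3) = -288 - 1*7 = -288 - 7 = -295)
1/(A + Y(4)) = 1/(-295 + (-4 + 4)²) = 1/(-295 + 0²) = 1/(-295 + 0) = 1/(-295) = -1/295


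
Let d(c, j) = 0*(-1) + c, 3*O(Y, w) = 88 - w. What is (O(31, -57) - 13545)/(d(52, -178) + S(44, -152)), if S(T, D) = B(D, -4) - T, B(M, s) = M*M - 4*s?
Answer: -20245/34692 ≈ -0.58356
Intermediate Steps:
B(M, s) = M**2 - 4*s
S(T, D) = 16 + D**2 - T (S(T, D) = (D**2 - 4*(-4)) - T = (D**2 + 16) - T = (16 + D**2) - T = 16 + D**2 - T)
O(Y, w) = 88/3 - w/3 (O(Y, w) = (88 - w)/3 = 88/3 - w/3)
d(c, j) = c (d(c, j) = 0 + c = c)
(O(31, -57) - 13545)/(d(52, -178) + S(44, -152)) = ((88/3 - 1/3*(-57)) - 13545)/(52 + (16 + (-152)**2 - 1*44)) = ((88/3 + 19) - 13545)/(52 + (16 + 23104 - 44)) = (145/3 - 13545)/(52 + 23076) = -40490/3/23128 = -40490/3*1/23128 = -20245/34692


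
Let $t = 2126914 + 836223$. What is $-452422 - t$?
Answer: $-3415559$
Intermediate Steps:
$t = 2963137$
$-452422 - t = -452422 - 2963137 = -3415559$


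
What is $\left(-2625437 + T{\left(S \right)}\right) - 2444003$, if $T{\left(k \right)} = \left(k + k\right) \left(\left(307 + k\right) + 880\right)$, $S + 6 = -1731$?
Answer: $-3158740$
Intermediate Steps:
$S = -1737$ ($S = -6 - 1731 = -1737$)
$T{\left(k \right)} = 2 k \left(1187 + k\right)$
$\left(-2625437 + T{\left(S \right)}\right) - 2444003 = \left(-2625437 + 2 \left(-1737\right) \left(1187 - 1737\right)\right) - 2444003 = \left(-2625437 + 2 \left(-1737\right) \left(-550\right)\right) - 2444003 = \left(-2625437 + 1910700\right) - 2444003 = -714737 - 2444003 = -3158740$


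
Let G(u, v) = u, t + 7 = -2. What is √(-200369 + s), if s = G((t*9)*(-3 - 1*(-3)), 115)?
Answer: I*√200369 ≈ 447.63*I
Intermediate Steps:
t = -9 (t = -7 - 2 = -9)
s = 0 (s = (-9*9)*(-3 - 1*(-3)) = -81*(-3 + 3) = -81*0 = 0)
√(-200369 + s) = √(-200369 + 0) = √(-200369) = I*√200369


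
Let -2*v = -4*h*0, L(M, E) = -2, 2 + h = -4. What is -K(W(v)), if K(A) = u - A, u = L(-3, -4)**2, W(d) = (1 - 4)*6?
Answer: -22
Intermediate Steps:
h = -6 (h = -2 - 4 = -6)
v = 0 (v = -(-4*(-6))*0/2 = -12*0 = -1/2*0 = 0)
W(d) = -18 (W(d) = -3*6 = -18)
u = 4 (u = (-2)**2 = 4)
K(A) = 4 - A
-K(W(v)) = -(4 - 1*(-18)) = -(4 + 18) = -1*22 = -22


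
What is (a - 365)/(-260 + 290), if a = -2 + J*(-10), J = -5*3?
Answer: -217/30 ≈ -7.2333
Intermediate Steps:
J = -15
a = 148 (a = -2 - 15*(-10) = -2 + 150 = 148)
(a - 365)/(-260 + 290) = (148 - 365)/(-260 + 290) = -217/30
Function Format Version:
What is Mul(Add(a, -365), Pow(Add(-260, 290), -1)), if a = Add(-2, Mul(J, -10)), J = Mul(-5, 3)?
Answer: Rational(-217, 30) ≈ -7.2333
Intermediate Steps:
J = -15
a = 148 (a = Add(-2, Mul(-15, -10)) = Add(-2, 150) = 148)
Mul(Add(a, -365), Pow(Add(-260, 290), -1)) = Mul(Add(148, -365), Pow(Add(-260, 290), -1)) = Mul(-217, Pow(30, -1)) = Mul(-217, Rational(1, 30)) = Rational(-217, 30)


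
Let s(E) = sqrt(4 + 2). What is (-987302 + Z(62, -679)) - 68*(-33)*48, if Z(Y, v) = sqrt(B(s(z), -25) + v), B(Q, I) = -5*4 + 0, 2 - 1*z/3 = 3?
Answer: -879590 + I*sqrt(699) ≈ -8.7959e+5 + 26.439*I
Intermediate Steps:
z = -3 (z = 6 - 3*3 = 6 - 9 = -3)
s(E) = sqrt(6)
B(Q, I) = -20 (B(Q, I) = -20 + 0 = -20)
Z(Y, v) = sqrt(-20 + v)
(-987302 + Z(62, -679)) - 68*(-33)*48 = (-987302 + sqrt(-20 - 679)) - 68*(-33)*48 = (-987302 + sqrt(-699)) + 2244*48 = (-987302 + I*sqrt(699)) + 107712 = -879590 + I*sqrt(699)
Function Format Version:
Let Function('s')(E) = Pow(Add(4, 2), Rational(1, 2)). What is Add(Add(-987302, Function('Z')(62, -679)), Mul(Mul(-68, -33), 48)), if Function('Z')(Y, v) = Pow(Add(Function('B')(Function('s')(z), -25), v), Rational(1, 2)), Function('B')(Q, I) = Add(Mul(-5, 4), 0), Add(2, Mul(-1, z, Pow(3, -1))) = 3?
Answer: Add(-879590, Mul(I, Pow(699, Rational(1, 2)))) ≈ Add(-8.7959e+5, Mul(26.439, I))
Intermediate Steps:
z = -3 (z = Add(6, Mul(-3, 3)) = Add(6, -9) = -3)
Function('s')(E) = Pow(6, Rational(1, 2))
Function('B')(Q, I) = -20 (Function('B')(Q, I) = Add(-20, 0) = -20)
Function('Z')(Y, v) = Pow(Add(-20, v), Rational(1, 2))
Add(Add(-987302, Function('Z')(62, -679)), Mul(Mul(-68, -33), 48)) = Add(Add(-987302, Pow(Add(-20, -679), Rational(1, 2))), Mul(Mul(-68, -33), 48)) = Add(Add(-987302, Pow(-699, Rational(1, 2))), Mul(2244, 48)) = Add(Add(-987302, Mul(I, Pow(699, Rational(1, 2)))), 107712) = Add(-879590, Mul(I, Pow(699, Rational(1, 2))))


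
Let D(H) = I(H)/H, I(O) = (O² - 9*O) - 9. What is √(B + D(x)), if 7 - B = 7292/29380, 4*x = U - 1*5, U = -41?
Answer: I*√1480101365210/337870 ≈ 3.6008*I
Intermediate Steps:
I(O) = -9 + O² - 9*O
x = -23/2 (x = (-41 - 1*5)/4 = (-41 - 5)/4 = (¼)*(-46) = -23/2 ≈ -11.500)
D(H) = (-9 + H² - 9*H)/H
B = 49592/7345 (B = 7 - 7292/29380 = 7 - 1*1823/7345 = 7 - 1823/7345 = 49592/7345 ≈ 6.7518)
√(B + D(x)) = √(49592/7345 + (-9 - 23/2 - 9/(-23/2))) = √(49592/7345 + (-9 - 23/2 - 9*(-2/23))) = √(49592/7345 + (-9 - 23/2 + 18/23)) = √(49592/7345 - 907/46) = √(-4380683/337870) = I*√1480101365210/337870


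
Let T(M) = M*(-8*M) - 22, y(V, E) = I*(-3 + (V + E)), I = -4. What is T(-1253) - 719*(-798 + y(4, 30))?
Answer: -11897176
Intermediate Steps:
y(V, E) = 12 - 4*E - 4*V (y(V, E) = -4*(-3 + (V + E)) = -4*(-3 + (E + V)) = -4*(-3 + E + V) = 12 - 4*E - 4*V)
T(M) = -22 - 8*M**2 (T(M) = -8*M**2 - 22 = -22 - 8*M**2)
T(-1253) - 719*(-798 + y(4, 30)) = (-22 - 8*(-1253)**2) - 719*(-798 + (12 - 4*30 - 4*4)) = (-22 - 8*1570009) - 719*(-798 + (12 - 120 - 16)) = (-22 - 12560072) - 719*(-798 - 124) = -12560094 - 719*(-922) = -12560094 + 662918 = -11897176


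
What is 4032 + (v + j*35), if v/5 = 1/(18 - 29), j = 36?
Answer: 58207/11 ≈ 5291.5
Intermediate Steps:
v = -5/11 (v = 5/(18 - 29) = 5/(-11) = 5*(-1/11) = -5/11 ≈ -0.45455)
4032 + (v + j*35) = 4032 + (-5/11 + 36*35) = 4032 + (-5/11 + 1260) = 4032 + 13855/11 = 58207/11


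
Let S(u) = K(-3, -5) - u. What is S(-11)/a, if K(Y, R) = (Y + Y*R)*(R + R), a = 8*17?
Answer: -109/136 ≈ -0.80147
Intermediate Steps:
a = 136
K(Y, R) = 2*R*(Y + R*Y) (K(Y, R) = (Y + R*Y)*(2*R) = 2*R*(Y + R*Y))
S(u) = -120 - u (S(u) = 2*(-5)*(-3)*(1 - 5) - u = 2*(-5)*(-3)*(-4) - u = -120 - u)
S(-11)/a = (-120 - 1*(-11))/136 = (-120 + 11)*(1/136) = -109*1/136 = -109/136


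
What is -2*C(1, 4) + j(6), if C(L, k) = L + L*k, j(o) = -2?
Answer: -12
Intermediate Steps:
-2*C(1, 4) + j(6) = -2*(1 + 4) - 2 = -2*5 - 2 = -10 - 2 = -12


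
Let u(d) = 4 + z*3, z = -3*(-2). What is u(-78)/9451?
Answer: 22/9451 ≈ 0.0023278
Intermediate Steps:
z = 6
u(d) = 22 (u(d) = 4 + 6*3 = 4 + 18 = 22)
u(-78)/9451 = 22/9451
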